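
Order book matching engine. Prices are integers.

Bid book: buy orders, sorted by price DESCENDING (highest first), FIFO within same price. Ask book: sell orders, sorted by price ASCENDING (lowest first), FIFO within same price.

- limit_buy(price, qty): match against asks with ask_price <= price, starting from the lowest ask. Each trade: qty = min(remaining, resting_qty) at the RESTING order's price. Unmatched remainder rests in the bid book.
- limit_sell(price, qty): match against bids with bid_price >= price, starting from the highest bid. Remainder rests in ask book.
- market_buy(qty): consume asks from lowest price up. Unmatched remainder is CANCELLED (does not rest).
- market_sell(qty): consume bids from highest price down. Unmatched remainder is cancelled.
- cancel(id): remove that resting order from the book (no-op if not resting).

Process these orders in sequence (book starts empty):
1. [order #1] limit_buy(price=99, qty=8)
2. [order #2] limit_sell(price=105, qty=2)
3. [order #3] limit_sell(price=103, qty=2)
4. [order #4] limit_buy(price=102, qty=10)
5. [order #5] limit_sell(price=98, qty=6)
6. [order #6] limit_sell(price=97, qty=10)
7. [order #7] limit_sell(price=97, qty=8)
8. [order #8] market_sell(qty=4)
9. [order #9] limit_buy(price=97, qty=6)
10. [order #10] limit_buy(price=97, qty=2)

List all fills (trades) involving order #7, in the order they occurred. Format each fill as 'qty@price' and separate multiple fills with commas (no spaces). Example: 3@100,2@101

Answer: 2@99,6@97

Derivation:
After op 1 [order #1] limit_buy(price=99, qty=8): fills=none; bids=[#1:8@99] asks=[-]
After op 2 [order #2] limit_sell(price=105, qty=2): fills=none; bids=[#1:8@99] asks=[#2:2@105]
After op 3 [order #3] limit_sell(price=103, qty=2): fills=none; bids=[#1:8@99] asks=[#3:2@103 #2:2@105]
After op 4 [order #4] limit_buy(price=102, qty=10): fills=none; bids=[#4:10@102 #1:8@99] asks=[#3:2@103 #2:2@105]
After op 5 [order #5] limit_sell(price=98, qty=6): fills=#4x#5:6@102; bids=[#4:4@102 #1:8@99] asks=[#3:2@103 #2:2@105]
After op 6 [order #6] limit_sell(price=97, qty=10): fills=#4x#6:4@102 #1x#6:6@99; bids=[#1:2@99] asks=[#3:2@103 #2:2@105]
After op 7 [order #7] limit_sell(price=97, qty=8): fills=#1x#7:2@99; bids=[-] asks=[#7:6@97 #3:2@103 #2:2@105]
After op 8 [order #8] market_sell(qty=4): fills=none; bids=[-] asks=[#7:6@97 #3:2@103 #2:2@105]
After op 9 [order #9] limit_buy(price=97, qty=6): fills=#9x#7:6@97; bids=[-] asks=[#3:2@103 #2:2@105]
After op 10 [order #10] limit_buy(price=97, qty=2): fills=none; bids=[#10:2@97] asks=[#3:2@103 #2:2@105]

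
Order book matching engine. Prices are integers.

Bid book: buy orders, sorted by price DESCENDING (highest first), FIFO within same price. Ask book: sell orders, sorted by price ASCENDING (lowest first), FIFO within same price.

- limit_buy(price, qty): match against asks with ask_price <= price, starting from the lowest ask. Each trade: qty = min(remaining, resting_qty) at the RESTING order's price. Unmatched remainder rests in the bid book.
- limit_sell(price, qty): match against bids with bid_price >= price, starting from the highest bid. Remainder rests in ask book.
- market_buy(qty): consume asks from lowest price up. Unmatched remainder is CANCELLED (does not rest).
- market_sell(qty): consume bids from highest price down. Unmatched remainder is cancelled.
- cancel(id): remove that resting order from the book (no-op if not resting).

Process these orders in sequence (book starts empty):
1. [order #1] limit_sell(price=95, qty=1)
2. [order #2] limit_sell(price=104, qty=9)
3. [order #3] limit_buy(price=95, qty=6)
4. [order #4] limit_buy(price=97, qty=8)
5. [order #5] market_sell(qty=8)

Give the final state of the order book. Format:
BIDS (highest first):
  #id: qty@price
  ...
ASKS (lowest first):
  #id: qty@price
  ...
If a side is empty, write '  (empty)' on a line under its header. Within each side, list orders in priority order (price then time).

Answer: BIDS (highest first):
  #3: 5@95
ASKS (lowest first):
  #2: 9@104

Derivation:
After op 1 [order #1] limit_sell(price=95, qty=1): fills=none; bids=[-] asks=[#1:1@95]
After op 2 [order #2] limit_sell(price=104, qty=9): fills=none; bids=[-] asks=[#1:1@95 #2:9@104]
After op 3 [order #3] limit_buy(price=95, qty=6): fills=#3x#1:1@95; bids=[#3:5@95] asks=[#2:9@104]
After op 4 [order #4] limit_buy(price=97, qty=8): fills=none; bids=[#4:8@97 #3:5@95] asks=[#2:9@104]
After op 5 [order #5] market_sell(qty=8): fills=#4x#5:8@97; bids=[#3:5@95] asks=[#2:9@104]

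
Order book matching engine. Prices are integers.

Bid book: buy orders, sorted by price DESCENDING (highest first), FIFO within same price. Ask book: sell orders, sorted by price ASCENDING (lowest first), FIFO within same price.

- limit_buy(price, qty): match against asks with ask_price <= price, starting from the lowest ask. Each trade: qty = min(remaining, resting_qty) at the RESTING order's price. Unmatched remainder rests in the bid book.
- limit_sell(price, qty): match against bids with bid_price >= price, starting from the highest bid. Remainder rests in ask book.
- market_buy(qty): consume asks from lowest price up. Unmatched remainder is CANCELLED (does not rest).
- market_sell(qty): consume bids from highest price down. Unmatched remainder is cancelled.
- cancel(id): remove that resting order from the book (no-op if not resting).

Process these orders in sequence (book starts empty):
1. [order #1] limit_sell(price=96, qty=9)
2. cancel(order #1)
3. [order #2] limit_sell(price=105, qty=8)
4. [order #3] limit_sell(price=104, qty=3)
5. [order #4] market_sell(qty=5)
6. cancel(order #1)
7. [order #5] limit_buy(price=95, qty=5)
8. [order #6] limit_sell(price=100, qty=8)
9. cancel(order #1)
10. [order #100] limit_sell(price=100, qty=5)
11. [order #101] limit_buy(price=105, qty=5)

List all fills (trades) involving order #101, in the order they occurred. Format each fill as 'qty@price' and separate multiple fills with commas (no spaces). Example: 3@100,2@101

Answer: 5@100

Derivation:
After op 1 [order #1] limit_sell(price=96, qty=9): fills=none; bids=[-] asks=[#1:9@96]
After op 2 cancel(order #1): fills=none; bids=[-] asks=[-]
After op 3 [order #2] limit_sell(price=105, qty=8): fills=none; bids=[-] asks=[#2:8@105]
After op 4 [order #3] limit_sell(price=104, qty=3): fills=none; bids=[-] asks=[#3:3@104 #2:8@105]
After op 5 [order #4] market_sell(qty=5): fills=none; bids=[-] asks=[#3:3@104 #2:8@105]
After op 6 cancel(order #1): fills=none; bids=[-] asks=[#3:3@104 #2:8@105]
After op 7 [order #5] limit_buy(price=95, qty=5): fills=none; bids=[#5:5@95] asks=[#3:3@104 #2:8@105]
After op 8 [order #6] limit_sell(price=100, qty=8): fills=none; bids=[#5:5@95] asks=[#6:8@100 #3:3@104 #2:8@105]
After op 9 cancel(order #1): fills=none; bids=[#5:5@95] asks=[#6:8@100 #3:3@104 #2:8@105]
After op 10 [order #100] limit_sell(price=100, qty=5): fills=none; bids=[#5:5@95] asks=[#6:8@100 #100:5@100 #3:3@104 #2:8@105]
After op 11 [order #101] limit_buy(price=105, qty=5): fills=#101x#6:5@100; bids=[#5:5@95] asks=[#6:3@100 #100:5@100 #3:3@104 #2:8@105]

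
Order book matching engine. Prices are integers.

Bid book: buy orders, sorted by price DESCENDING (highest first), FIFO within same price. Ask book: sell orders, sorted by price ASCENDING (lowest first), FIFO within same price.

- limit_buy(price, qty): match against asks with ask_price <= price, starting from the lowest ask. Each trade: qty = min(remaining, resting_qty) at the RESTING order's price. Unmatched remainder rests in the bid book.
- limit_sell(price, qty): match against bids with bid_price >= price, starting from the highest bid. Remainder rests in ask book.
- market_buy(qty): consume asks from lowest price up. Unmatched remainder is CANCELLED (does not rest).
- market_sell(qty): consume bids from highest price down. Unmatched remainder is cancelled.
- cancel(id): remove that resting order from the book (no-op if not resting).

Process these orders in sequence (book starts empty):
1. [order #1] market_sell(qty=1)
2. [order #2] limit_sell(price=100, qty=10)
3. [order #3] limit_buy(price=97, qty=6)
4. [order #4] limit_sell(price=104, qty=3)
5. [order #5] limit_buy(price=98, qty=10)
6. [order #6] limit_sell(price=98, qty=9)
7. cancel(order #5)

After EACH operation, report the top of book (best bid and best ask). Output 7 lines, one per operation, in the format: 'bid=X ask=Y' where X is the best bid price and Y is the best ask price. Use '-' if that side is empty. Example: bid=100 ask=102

After op 1 [order #1] market_sell(qty=1): fills=none; bids=[-] asks=[-]
After op 2 [order #2] limit_sell(price=100, qty=10): fills=none; bids=[-] asks=[#2:10@100]
After op 3 [order #3] limit_buy(price=97, qty=6): fills=none; bids=[#3:6@97] asks=[#2:10@100]
After op 4 [order #4] limit_sell(price=104, qty=3): fills=none; bids=[#3:6@97] asks=[#2:10@100 #4:3@104]
After op 5 [order #5] limit_buy(price=98, qty=10): fills=none; bids=[#5:10@98 #3:6@97] asks=[#2:10@100 #4:3@104]
After op 6 [order #6] limit_sell(price=98, qty=9): fills=#5x#6:9@98; bids=[#5:1@98 #3:6@97] asks=[#2:10@100 #4:3@104]
After op 7 cancel(order #5): fills=none; bids=[#3:6@97] asks=[#2:10@100 #4:3@104]

Answer: bid=- ask=-
bid=- ask=100
bid=97 ask=100
bid=97 ask=100
bid=98 ask=100
bid=98 ask=100
bid=97 ask=100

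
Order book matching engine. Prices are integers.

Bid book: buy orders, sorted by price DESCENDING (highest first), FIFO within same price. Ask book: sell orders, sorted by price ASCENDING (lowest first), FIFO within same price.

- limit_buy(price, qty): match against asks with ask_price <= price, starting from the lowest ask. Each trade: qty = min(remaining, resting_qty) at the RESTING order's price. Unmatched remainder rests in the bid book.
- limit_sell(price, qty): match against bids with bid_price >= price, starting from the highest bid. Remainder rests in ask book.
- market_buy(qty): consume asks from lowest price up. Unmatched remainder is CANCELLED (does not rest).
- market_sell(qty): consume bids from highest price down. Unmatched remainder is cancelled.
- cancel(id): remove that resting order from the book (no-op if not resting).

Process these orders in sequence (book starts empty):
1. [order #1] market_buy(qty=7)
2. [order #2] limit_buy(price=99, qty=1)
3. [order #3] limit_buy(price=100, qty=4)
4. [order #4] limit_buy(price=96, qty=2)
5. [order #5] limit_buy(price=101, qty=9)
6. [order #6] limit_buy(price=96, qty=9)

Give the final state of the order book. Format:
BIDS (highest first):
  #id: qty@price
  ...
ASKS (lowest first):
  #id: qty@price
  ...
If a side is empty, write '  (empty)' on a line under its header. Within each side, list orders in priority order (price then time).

After op 1 [order #1] market_buy(qty=7): fills=none; bids=[-] asks=[-]
After op 2 [order #2] limit_buy(price=99, qty=1): fills=none; bids=[#2:1@99] asks=[-]
After op 3 [order #3] limit_buy(price=100, qty=4): fills=none; bids=[#3:4@100 #2:1@99] asks=[-]
After op 4 [order #4] limit_buy(price=96, qty=2): fills=none; bids=[#3:4@100 #2:1@99 #4:2@96] asks=[-]
After op 5 [order #5] limit_buy(price=101, qty=9): fills=none; bids=[#5:9@101 #3:4@100 #2:1@99 #4:2@96] asks=[-]
After op 6 [order #6] limit_buy(price=96, qty=9): fills=none; bids=[#5:9@101 #3:4@100 #2:1@99 #4:2@96 #6:9@96] asks=[-]

Answer: BIDS (highest first):
  #5: 9@101
  #3: 4@100
  #2: 1@99
  #4: 2@96
  #6: 9@96
ASKS (lowest first):
  (empty)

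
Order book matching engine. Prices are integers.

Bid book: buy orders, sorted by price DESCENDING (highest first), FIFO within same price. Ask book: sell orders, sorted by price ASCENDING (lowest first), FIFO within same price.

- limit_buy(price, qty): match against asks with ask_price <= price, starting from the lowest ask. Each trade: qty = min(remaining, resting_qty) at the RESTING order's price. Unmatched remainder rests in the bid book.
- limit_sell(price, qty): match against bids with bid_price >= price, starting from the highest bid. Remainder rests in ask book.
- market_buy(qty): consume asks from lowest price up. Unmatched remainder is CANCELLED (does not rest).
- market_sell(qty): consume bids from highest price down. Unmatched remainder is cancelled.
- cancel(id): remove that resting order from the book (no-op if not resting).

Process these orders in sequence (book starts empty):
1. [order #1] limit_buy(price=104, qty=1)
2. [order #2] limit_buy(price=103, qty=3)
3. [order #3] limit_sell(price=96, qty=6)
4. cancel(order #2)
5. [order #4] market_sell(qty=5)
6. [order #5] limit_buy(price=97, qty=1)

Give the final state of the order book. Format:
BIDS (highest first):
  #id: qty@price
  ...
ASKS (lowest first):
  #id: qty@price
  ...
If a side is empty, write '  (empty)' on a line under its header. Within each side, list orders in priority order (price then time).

After op 1 [order #1] limit_buy(price=104, qty=1): fills=none; bids=[#1:1@104] asks=[-]
After op 2 [order #2] limit_buy(price=103, qty=3): fills=none; bids=[#1:1@104 #2:3@103] asks=[-]
After op 3 [order #3] limit_sell(price=96, qty=6): fills=#1x#3:1@104 #2x#3:3@103; bids=[-] asks=[#3:2@96]
After op 4 cancel(order #2): fills=none; bids=[-] asks=[#3:2@96]
After op 5 [order #4] market_sell(qty=5): fills=none; bids=[-] asks=[#3:2@96]
After op 6 [order #5] limit_buy(price=97, qty=1): fills=#5x#3:1@96; bids=[-] asks=[#3:1@96]

Answer: BIDS (highest first):
  (empty)
ASKS (lowest first):
  #3: 1@96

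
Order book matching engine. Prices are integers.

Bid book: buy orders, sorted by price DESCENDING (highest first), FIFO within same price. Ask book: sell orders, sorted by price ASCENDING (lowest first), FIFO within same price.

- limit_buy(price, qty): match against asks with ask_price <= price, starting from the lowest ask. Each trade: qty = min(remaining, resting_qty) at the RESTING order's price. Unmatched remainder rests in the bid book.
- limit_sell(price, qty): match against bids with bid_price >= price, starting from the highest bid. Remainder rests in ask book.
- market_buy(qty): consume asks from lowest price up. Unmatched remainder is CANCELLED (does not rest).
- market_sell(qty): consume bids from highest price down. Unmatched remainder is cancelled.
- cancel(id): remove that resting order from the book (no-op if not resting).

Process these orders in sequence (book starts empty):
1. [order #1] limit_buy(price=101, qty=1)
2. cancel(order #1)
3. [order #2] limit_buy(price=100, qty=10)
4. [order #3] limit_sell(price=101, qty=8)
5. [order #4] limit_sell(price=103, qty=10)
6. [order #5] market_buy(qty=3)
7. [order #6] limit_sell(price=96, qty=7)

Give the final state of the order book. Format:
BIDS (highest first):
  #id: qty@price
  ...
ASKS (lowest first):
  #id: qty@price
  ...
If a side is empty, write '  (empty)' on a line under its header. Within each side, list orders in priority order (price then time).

Answer: BIDS (highest first):
  #2: 3@100
ASKS (lowest first):
  #3: 5@101
  #4: 10@103

Derivation:
After op 1 [order #1] limit_buy(price=101, qty=1): fills=none; bids=[#1:1@101] asks=[-]
After op 2 cancel(order #1): fills=none; bids=[-] asks=[-]
After op 3 [order #2] limit_buy(price=100, qty=10): fills=none; bids=[#2:10@100] asks=[-]
After op 4 [order #3] limit_sell(price=101, qty=8): fills=none; bids=[#2:10@100] asks=[#3:8@101]
After op 5 [order #4] limit_sell(price=103, qty=10): fills=none; bids=[#2:10@100] asks=[#3:8@101 #4:10@103]
After op 6 [order #5] market_buy(qty=3): fills=#5x#3:3@101; bids=[#2:10@100] asks=[#3:5@101 #4:10@103]
After op 7 [order #6] limit_sell(price=96, qty=7): fills=#2x#6:7@100; bids=[#2:3@100] asks=[#3:5@101 #4:10@103]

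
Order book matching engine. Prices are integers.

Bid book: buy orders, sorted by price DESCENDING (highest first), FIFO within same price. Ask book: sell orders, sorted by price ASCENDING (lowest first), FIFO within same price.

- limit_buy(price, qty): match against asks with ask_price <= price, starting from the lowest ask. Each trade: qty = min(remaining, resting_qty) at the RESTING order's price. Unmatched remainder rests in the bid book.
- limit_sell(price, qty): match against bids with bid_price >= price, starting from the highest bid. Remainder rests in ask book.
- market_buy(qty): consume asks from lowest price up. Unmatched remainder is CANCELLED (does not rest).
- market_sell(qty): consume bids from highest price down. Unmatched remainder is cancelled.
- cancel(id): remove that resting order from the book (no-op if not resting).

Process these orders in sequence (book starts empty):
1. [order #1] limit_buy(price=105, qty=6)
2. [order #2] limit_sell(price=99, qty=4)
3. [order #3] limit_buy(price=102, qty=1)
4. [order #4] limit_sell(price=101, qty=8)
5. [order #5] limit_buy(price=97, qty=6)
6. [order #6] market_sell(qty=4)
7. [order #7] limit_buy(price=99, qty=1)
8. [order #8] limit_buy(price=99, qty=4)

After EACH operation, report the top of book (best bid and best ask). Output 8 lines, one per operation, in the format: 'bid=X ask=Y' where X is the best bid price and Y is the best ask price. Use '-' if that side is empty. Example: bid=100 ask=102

After op 1 [order #1] limit_buy(price=105, qty=6): fills=none; bids=[#1:6@105] asks=[-]
After op 2 [order #2] limit_sell(price=99, qty=4): fills=#1x#2:4@105; bids=[#1:2@105] asks=[-]
After op 3 [order #3] limit_buy(price=102, qty=1): fills=none; bids=[#1:2@105 #3:1@102] asks=[-]
After op 4 [order #4] limit_sell(price=101, qty=8): fills=#1x#4:2@105 #3x#4:1@102; bids=[-] asks=[#4:5@101]
After op 5 [order #5] limit_buy(price=97, qty=6): fills=none; bids=[#5:6@97] asks=[#4:5@101]
After op 6 [order #6] market_sell(qty=4): fills=#5x#6:4@97; bids=[#5:2@97] asks=[#4:5@101]
After op 7 [order #7] limit_buy(price=99, qty=1): fills=none; bids=[#7:1@99 #5:2@97] asks=[#4:5@101]
After op 8 [order #8] limit_buy(price=99, qty=4): fills=none; bids=[#7:1@99 #8:4@99 #5:2@97] asks=[#4:5@101]

Answer: bid=105 ask=-
bid=105 ask=-
bid=105 ask=-
bid=- ask=101
bid=97 ask=101
bid=97 ask=101
bid=99 ask=101
bid=99 ask=101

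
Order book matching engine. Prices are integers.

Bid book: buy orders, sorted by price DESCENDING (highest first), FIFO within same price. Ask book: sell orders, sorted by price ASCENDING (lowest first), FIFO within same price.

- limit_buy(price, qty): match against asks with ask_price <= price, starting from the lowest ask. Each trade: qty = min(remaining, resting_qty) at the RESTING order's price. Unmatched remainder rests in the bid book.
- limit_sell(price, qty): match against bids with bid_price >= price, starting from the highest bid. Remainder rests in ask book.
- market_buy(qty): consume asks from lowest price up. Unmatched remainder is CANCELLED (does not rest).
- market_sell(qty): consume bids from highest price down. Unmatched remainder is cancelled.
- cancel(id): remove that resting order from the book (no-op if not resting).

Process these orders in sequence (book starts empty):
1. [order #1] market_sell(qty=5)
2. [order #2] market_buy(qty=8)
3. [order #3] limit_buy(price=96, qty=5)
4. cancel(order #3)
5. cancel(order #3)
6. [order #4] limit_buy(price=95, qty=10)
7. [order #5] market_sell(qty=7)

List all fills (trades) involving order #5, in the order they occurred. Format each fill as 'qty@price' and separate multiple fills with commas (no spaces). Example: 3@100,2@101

Answer: 7@95

Derivation:
After op 1 [order #1] market_sell(qty=5): fills=none; bids=[-] asks=[-]
After op 2 [order #2] market_buy(qty=8): fills=none; bids=[-] asks=[-]
After op 3 [order #3] limit_buy(price=96, qty=5): fills=none; bids=[#3:5@96] asks=[-]
After op 4 cancel(order #3): fills=none; bids=[-] asks=[-]
After op 5 cancel(order #3): fills=none; bids=[-] asks=[-]
After op 6 [order #4] limit_buy(price=95, qty=10): fills=none; bids=[#4:10@95] asks=[-]
After op 7 [order #5] market_sell(qty=7): fills=#4x#5:7@95; bids=[#4:3@95] asks=[-]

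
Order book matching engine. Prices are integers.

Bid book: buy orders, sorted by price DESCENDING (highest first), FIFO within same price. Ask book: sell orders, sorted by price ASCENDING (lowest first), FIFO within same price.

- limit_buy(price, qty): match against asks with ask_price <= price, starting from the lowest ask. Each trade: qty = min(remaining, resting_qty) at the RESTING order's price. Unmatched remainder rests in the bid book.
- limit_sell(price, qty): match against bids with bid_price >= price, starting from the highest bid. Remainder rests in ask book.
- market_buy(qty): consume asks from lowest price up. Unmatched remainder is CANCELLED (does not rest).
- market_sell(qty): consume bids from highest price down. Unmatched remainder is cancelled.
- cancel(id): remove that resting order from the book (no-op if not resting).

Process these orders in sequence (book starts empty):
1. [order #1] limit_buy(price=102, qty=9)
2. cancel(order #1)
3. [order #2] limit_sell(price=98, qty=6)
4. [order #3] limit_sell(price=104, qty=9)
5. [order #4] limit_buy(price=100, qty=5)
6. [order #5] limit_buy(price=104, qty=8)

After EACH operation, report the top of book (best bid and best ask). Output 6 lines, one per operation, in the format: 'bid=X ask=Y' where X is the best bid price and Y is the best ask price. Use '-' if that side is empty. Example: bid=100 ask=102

Answer: bid=102 ask=-
bid=- ask=-
bid=- ask=98
bid=- ask=98
bid=- ask=98
bid=- ask=104

Derivation:
After op 1 [order #1] limit_buy(price=102, qty=9): fills=none; bids=[#1:9@102] asks=[-]
After op 2 cancel(order #1): fills=none; bids=[-] asks=[-]
After op 3 [order #2] limit_sell(price=98, qty=6): fills=none; bids=[-] asks=[#2:6@98]
After op 4 [order #3] limit_sell(price=104, qty=9): fills=none; bids=[-] asks=[#2:6@98 #3:9@104]
After op 5 [order #4] limit_buy(price=100, qty=5): fills=#4x#2:5@98; bids=[-] asks=[#2:1@98 #3:9@104]
After op 6 [order #5] limit_buy(price=104, qty=8): fills=#5x#2:1@98 #5x#3:7@104; bids=[-] asks=[#3:2@104]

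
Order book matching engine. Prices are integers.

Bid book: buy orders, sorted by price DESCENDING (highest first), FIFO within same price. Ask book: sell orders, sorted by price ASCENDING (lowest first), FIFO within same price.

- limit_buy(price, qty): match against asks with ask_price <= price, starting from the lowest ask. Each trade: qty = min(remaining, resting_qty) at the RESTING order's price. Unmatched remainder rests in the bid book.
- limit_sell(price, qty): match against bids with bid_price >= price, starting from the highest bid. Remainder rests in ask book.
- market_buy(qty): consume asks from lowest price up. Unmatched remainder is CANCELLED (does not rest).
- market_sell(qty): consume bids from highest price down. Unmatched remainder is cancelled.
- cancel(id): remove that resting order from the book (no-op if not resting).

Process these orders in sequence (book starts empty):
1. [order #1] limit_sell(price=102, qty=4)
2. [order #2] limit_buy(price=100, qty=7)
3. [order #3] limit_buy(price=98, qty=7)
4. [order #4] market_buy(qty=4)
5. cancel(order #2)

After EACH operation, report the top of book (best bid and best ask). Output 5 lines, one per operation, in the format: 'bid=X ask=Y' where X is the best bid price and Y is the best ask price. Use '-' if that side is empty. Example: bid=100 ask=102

After op 1 [order #1] limit_sell(price=102, qty=4): fills=none; bids=[-] asks=[#1:4@102]
After op 2 [order #2] limit_buy(price=100, qty=7): fills=none; bids=[#2:7@100] asks=[#1:4@102]
After op 3 [order #3] limit_buy(price=98, qty=7): fills=none; bids=[#2:7@100 #3:7@98] asks=[#1:4@102]
After op 4 [order #4] market_buy(qty=4): fills=#4x#1:4@102; bids=[#2:7@100 #3:7@98] asks=[-]
After op 5 cancel(order #2): fills=none; bids=[#3:7@98] asks=[-]

Answer: bid=- ask=102
bid=100 ask=102
bid=100 ask=102
bid=100 ask=-
bid=98 ask=-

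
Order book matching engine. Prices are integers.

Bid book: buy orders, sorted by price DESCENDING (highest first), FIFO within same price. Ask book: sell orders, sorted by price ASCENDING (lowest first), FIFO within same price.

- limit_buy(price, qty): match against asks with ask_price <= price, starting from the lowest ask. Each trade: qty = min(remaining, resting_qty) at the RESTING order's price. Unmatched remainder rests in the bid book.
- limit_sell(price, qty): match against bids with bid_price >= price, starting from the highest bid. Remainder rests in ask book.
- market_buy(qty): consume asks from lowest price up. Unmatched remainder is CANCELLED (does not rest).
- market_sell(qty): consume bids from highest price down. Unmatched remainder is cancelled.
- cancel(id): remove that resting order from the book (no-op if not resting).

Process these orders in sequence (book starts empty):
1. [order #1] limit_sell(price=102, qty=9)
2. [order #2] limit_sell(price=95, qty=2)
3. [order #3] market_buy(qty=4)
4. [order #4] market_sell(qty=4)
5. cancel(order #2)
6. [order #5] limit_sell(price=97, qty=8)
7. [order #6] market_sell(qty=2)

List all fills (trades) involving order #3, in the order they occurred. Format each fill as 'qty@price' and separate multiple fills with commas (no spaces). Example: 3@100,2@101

After op 1 [order #1] limit_sell(price=102, qty=9): fills=none; bids=[-] asks=[#1:9@102]
After op 2 [order #2] limit_sell(price=95, qty=2): fills=none; bids=[-] asks=[#2:2@95 #1:9@102]
After op 3 [order #3] market_buy(qty=4): fills=#3x#2:2@95 #3x#1:2@102; bids=[-] asks=[#1:7@102]
After op 4 [order #4] market_sell(qty=4): fills=none; bids=[-] asks=[#1:7@102]
After op 5 cancel(order #2): fills=none; bids=[-] asks=[#1:7@102]
After op 6 [order #5] limit_sell(price=97, qty=8): fills=none; bids=[-] asks=[#5:8@97 #1:7@102]
After op 7 [order #6] market_sell(qty=2): fills=none; bids=[-] asks=[#5:8@97 #1:7@102]

Answer: 2@95,2@102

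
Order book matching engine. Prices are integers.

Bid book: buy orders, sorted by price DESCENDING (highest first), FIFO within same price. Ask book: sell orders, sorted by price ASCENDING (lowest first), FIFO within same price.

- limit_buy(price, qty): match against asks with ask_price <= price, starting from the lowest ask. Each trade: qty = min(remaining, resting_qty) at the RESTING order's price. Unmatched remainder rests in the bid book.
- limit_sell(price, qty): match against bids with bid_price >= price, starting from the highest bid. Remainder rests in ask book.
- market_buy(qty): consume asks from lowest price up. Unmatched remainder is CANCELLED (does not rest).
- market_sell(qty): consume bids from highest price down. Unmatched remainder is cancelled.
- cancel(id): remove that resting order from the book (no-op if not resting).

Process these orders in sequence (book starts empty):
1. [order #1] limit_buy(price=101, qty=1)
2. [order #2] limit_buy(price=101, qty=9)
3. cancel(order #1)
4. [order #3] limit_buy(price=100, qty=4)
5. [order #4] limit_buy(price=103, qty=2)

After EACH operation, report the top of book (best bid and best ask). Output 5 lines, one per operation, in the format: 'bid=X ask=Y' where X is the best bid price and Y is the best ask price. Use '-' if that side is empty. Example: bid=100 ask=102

Answer: bid=101 ask=-
bid=101 ask=-
bid=101 ask=-
bid=101 ask=-
bid=103 ask=-

Derivation:
After op 1 [order #1] limit_buy(price=101, qty=1): fills=none; bids=[#1:1@101] asks=[-]
After op 2 [order #2] limit_buy(price=101, qty=9): fills=none; bids=[#1:1@101 #2:9@101] asks=[-]
After op 3 cancel(order #1): fills=none; bids=[#2:9@101] asks=[-]
After op 4 [order #3] limit_buy(price=100, qty=4): fills=none; bids=[#2:9@101 #3:4@100] asks=[-]
After op 5 [order #4] limit_buy(price=103, qty=2): fills=none; bids=[#4:2@103 #2:9@101 #3:4@100] asks=[-]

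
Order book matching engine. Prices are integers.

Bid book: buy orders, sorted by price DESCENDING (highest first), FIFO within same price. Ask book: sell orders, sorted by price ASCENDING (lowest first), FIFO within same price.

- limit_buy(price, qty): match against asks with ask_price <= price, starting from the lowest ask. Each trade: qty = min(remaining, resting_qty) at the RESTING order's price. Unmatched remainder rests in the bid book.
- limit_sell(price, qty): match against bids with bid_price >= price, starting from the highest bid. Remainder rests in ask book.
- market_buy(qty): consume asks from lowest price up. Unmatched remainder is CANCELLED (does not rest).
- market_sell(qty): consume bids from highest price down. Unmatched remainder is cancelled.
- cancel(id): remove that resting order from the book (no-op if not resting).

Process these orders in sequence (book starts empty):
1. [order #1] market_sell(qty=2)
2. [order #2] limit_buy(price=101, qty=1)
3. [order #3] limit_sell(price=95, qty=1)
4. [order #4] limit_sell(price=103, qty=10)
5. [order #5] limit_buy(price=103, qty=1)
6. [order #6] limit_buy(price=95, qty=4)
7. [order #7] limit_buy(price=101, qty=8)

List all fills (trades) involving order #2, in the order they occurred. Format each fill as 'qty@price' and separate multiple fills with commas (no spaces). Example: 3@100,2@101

Answer: 1@101

Derivation:
After op 1 [order #1] market_sell(qty=2): fills=none; bids=[-] asks=[-]
After op 2 [order #2] limit_buy(price=101, qty=1): fills=none; bids=[#2:1@101] asks=[-]
After op 3 [order #3] limit_sell(price=95, qty=1): fills=#2x#3:1@101; bids=[-] asks=[-]
After op 4 [order #4] limit_sell(price=103, qty=10): fills=none; bids=[-] asks=[#4:10@103]
After op 5 [order #5] limit_buy(price=103, qty=1): fills=#5x#4:1@103; bids=[-] asks=[#4:9@103]
After op 6 [order #6] limit_buy(price=95, qty=4): fills=none; bids=[#6:4@95] asks=[#4:9@103]
After op 7 [order #7] limit_buy(price=101, qty=8): fills=none; bids=[#7:8@101 #6:4@95] asks=[#4:9@103]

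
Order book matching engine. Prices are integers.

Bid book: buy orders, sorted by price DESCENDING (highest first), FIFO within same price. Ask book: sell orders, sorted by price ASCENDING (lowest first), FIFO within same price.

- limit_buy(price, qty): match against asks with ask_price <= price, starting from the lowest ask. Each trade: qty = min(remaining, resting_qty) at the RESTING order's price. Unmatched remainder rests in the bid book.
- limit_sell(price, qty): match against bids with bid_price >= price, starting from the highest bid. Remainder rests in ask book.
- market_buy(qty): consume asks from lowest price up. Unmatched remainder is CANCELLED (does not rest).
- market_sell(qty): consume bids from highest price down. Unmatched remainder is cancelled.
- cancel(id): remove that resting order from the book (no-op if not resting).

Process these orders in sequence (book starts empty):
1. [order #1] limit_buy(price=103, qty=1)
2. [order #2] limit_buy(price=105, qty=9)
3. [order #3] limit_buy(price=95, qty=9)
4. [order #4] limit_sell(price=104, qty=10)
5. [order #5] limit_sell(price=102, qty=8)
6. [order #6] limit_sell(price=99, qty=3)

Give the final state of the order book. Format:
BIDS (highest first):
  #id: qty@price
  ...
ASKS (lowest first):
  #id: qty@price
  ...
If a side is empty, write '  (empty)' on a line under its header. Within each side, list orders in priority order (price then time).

After op 1 [order #1] limit_buy(price=103, qty=1): fills=none; bids=[#1:1@103] asks=[-]
After op 2 [order #2] limit_buy(price=105, qty=9): fills=none; bids=[#2:9@105 #1:1@103] asks=[-]
After op 3 [order #3] limit_buy(price=95, qty=9): fills=none; bids=[#2:9@105 #1:1@103 #3:9@95] asks=[-]
After op 4 [order #4] limit_sell(price=104, qty=10): fills=#2x#4:9@105; bids=[#1:1@103 #3:9@95] asks=[#4:1@104]
After op 5 [order #5] limit_sell(price=102, qty=8): fills=#1x#5:1@103; bids=[#3:9@95] asks=[#5:7@102 #4:1@104]
After op 6 [order #6] limit_sell(price=99, qty=3): fills=none; bids=[#3:9@95] asks=[#6:3@99 #5:7@102 #4:1@104]

Answer: BIDS (highest first):
  #3: 9@95
ASKS (lowest first):
  #6: 3@99
  #5: 7@102
  #4: 1@104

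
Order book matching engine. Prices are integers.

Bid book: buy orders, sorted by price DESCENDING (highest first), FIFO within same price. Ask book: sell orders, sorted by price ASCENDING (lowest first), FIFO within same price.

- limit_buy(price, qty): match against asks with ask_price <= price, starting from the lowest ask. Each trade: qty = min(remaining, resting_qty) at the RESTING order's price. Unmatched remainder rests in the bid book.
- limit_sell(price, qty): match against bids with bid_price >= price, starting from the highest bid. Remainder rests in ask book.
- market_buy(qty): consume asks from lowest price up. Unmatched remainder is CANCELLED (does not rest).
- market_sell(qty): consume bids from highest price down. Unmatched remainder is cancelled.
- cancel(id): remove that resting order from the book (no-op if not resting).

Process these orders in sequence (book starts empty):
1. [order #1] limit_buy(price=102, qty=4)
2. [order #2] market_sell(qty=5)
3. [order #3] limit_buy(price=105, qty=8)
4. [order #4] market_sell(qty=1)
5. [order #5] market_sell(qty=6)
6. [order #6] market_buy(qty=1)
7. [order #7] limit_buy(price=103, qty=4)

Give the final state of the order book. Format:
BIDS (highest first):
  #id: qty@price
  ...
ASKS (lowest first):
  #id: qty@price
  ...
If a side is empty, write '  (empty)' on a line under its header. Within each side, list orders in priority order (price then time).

After op 1 [order #1] limit_buy(price=102, qty=4): fills=none; bids=[#1:4@102] asks=[-]
After op 2 [order #2] market_sell(qty=5): fills=#1x#2:4@102; bids=[-] asks=[-]
After op 3 [order #3] limit_buy(price=105, qty=8): fills=none; bids=[#3:8@105] asks=[-]
After op 4 [order #4] market_sell(qty=1): fills=#3x#4:1@105; bids=[#3:7@105] asks=[-]
After op 5 [order #5] market_sell(qty=6): fills=#3x#5:6@105; bids=[#3:1@105] asks=[-]
After op 6 [order #6] market_buy(qty=1): fills=none; bids=[#3:1@105] asks=[-]
After op 7 [order #7] limit_buy(price=103, qty=4): fills=none; bids=[#3:1@105 #7:4@103] asks=[-]

Answer: BIDS (highest first):
  #3: 1@105
  #7: 4@103
ASKS (lowest first):
  (empty)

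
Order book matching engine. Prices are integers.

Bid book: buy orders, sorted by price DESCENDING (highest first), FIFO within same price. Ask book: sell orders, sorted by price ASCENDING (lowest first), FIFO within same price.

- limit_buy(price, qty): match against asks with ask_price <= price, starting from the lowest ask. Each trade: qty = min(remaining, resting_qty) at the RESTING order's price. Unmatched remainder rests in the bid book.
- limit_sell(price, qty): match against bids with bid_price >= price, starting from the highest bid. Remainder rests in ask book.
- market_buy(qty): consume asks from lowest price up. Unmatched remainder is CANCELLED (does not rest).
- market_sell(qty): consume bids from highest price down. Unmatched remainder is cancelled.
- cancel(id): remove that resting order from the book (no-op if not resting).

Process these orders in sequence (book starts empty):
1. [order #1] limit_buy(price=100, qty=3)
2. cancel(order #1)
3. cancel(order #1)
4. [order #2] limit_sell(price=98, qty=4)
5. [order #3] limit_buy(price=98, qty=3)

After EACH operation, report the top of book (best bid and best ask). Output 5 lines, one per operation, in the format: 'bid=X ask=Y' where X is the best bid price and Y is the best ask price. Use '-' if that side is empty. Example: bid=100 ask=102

Answer: bid=100 ask=-
bid=- ask=-
bid=- ask=-
bid=- ask=98
bid=- ask=98

Derivation:
After op 1 [order #1] limit_buy(price=100, qty=3): fills=none; bids=[#1:3@100] asks=[-]
After op 2 cancel(order #1): fills=none; bids=[-] asks=[-]
After op 3 cancel(order #1): fills=none; bids=[-] asks=[-]
After op 4 [order #2] limit_sell(price=98, qty=4): fills=none; bids=[-] asks=[#2:4@98]
After op 5 [order #3] limit_buy(price=98, qty=3): fills=#3x#2:3@98; bids=[-] asks=[#2:1@98]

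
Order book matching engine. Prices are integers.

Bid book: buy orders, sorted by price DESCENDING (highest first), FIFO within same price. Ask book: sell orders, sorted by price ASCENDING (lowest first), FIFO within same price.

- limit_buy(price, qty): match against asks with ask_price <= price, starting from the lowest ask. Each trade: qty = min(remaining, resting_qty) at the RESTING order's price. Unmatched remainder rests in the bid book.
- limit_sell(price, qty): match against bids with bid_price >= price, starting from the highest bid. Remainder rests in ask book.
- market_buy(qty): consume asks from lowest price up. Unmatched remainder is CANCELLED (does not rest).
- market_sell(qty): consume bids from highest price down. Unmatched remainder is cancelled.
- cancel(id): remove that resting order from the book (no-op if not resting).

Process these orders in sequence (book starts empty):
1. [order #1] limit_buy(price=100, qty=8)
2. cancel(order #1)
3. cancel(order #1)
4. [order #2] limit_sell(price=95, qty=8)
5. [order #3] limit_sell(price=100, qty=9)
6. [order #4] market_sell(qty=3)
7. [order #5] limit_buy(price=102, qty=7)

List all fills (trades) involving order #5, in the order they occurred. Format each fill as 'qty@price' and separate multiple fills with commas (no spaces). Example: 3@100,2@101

Answer: 7@95

Derivation:
After op 1 [order #1] limit_buy(price=100, qty=8): fills=none; bids=[#1:8@100] asks=[-]
After op 2 cancel(order #1): fills=none; bids=[-] asks=[-]
After op 3 cancel(order #1): fills=none; bids=[-] asks=[-]
After op 4 [order #2] limit_sell(price=95, qty=8): fills=none; bids=[-] asks=[#2:8@95]
After op 5 [order #3] limit_sell(price=100, qty=9): fills=none; bids=[-] asks=[#2:8@95 #3:9@100]
After op 6 [order #4] market_sell(qty=3): fills=none; bids=[-] asks=[#2:8@95 #3:9@100]
After op 7 [order #5] limit_buy(price=102, qty=7): fills=#5x#2:7@95; bids=[-] asks=[#2:1@95 #3:9@100]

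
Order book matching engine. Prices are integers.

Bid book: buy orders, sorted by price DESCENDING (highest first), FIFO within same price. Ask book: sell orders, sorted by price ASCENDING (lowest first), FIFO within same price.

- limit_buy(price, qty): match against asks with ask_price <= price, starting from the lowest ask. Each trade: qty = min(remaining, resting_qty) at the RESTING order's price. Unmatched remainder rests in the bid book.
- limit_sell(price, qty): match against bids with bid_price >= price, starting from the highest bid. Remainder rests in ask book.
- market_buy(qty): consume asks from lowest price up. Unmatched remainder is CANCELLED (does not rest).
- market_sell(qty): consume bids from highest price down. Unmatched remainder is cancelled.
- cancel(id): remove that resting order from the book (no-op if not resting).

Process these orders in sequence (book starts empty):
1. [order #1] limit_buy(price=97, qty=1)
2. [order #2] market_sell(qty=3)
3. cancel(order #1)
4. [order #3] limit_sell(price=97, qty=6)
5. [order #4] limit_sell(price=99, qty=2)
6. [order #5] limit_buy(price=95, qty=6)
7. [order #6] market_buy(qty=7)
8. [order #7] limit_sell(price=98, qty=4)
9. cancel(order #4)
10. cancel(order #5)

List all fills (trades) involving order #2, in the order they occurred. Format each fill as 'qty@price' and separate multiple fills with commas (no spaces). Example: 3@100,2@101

After op 1 [order #1] limit_buy(price=97, qty=1): fills=none; bids=[#1:1@97] asks=[-]
After op 2 [order #2] market_sell(qty=3): fills=#1x#2:1@97; bids=[-] asks=[-]
After op 3 cancel(order #1): fills=none; bids=[-] asks=[-]
After op 4 [order #3] limit_sell(price=97, qty=6): fills=none; bids=[-] asks=[#3:6@97]
After op 5 [order #4] limit_sell(price=99, qty=2): fills=none; bids=[-] asks=[#3:6@97 #4:2@99]
After op 6 [order #5] limit_buy(price=95, qty=6): fills=none; bids=[#5:6@95] asks=[#3:6@97 #4:2@99]
After op 7 [order #6] market_buy(qty=7): fills=#6x#3:6@97 #6x#4:1@99; bids=[#5:6@95] asks=[#4:1@99]
After op 8 [order #7] limit_sell(price=98, qty=4): fills=none; bids=[#5:6@95] asks=[#7:4@98 #4:1@99]
After op 9 cancel(order #4): fills=none; bids=[#5:6@95] asks=[#7:4@98]
After op 10 cancel(order #5): fills=none; bids=[-] asks=[#7:4@98]

Answer: 1@97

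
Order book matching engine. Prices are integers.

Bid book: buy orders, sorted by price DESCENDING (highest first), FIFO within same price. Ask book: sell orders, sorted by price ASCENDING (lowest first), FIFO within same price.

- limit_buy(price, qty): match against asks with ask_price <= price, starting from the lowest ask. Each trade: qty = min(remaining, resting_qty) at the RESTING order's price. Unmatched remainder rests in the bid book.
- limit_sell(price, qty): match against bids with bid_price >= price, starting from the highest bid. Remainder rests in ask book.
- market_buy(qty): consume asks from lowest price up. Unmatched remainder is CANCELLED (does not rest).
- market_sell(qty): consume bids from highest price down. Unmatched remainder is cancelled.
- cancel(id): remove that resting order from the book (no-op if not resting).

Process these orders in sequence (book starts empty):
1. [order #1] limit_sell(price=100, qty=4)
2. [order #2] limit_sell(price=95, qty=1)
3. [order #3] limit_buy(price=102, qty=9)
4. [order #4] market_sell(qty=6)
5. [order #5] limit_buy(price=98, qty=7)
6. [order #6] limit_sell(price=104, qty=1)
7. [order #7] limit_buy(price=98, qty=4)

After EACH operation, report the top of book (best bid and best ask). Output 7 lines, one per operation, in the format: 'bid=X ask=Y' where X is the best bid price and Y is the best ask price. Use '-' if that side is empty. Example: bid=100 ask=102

After op 1 [order #1] limit_sell(price=100, qty=4): fills=none; bids=[-] asks=[#1:4@100]
After op 2 [order #2] limit_sell(price=95, qty=1): fills=none; bids=[-] asks=[#2:1@95 #1:4@100]
After op 3 [order #3] limit_buy(price=102, qty=9): fills=#3x#2:1@95 #3x#1:4@100; bids=[#3:4@102] asks=[-]
After op 4 [order #4] market_sell(qty=6): fills=#3x#4:4@102; bids=[-] asks=[-]
After op 5 [order #5] limit_buy(price=98, qty=7): fills=none; bids=[#5:7@98] asks=[-]
After op 6 [order #6] limit_sell(price=104, qty=1): fills=none; bids=[#5:7@98] asks=[#6:1@104]
After op 7 [order #7] limit_buy(price=98, qty=4): fills=none; bids=[#5:7@98 #7:4@98] asks=[#6:1@104]

Answer: bid=- ask=100
bid=- ask=95
bid=102 ask=-
bid=- ask=-
bid=98 ask=-
bid=98 ask=104
bid=98 ask=104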